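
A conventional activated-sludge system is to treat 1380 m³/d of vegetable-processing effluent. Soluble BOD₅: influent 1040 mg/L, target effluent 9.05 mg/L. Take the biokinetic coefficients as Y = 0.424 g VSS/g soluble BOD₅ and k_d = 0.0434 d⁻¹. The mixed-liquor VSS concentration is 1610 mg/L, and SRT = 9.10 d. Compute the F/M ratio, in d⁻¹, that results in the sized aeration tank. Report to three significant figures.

F/M ≈ 0.365 d⁻¹

Steady-state biomass mass balance: V·X·(1 + k_d·θ_c) = Y·Q·(S₀ − S)·θ_c, so V = 0.424 × 1380 × (1040 − 9.05) × 9.10 / [1610 × (1 + 0.0434 × 9.10)] = 5.49×10^6 / 2246 = 2444 m³.
F/M = Q·S₀ / (V·X) = 1380 × 1040 / (2444 × 1610) = 0.3647 g soluble BOD₅·(g VSS·d)⁻¹.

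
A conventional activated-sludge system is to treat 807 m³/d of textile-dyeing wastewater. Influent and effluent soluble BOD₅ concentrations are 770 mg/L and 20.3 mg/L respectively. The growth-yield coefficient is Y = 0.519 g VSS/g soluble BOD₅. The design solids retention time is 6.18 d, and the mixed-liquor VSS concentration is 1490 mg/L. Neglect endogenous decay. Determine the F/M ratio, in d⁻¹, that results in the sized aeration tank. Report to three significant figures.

F/M ≈ 0.320 d⁻¹

Biomass mass balance (decay neglected): V·X = Y·Q·(S₀ − S)·θ_c, so V = 0.519 × 807 × (770 − 20.3) × 6.18 / 1490 = 1302 m³.
Food-to-microorganism ratio F/M = Q S₀ / (V X) = 807 × 770 / (1302 × 1490) = 0.3202 d⁻¹.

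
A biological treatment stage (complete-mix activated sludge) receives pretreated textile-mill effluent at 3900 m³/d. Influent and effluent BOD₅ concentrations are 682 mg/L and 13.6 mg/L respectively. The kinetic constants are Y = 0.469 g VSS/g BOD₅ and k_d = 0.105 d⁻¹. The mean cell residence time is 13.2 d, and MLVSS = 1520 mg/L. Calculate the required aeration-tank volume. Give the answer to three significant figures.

From the SRT design equation V = Y Q (S₀−S) θ_c / [X (1 + k_d θ_c)] = 0.469 × 3900 × (682 − 13.6) × 13.2 / [1520 × (1 + 0.105 × 13.2)] = 1.61×10^7 / 3627 = 4450 m³.

V ≈ 4450 m³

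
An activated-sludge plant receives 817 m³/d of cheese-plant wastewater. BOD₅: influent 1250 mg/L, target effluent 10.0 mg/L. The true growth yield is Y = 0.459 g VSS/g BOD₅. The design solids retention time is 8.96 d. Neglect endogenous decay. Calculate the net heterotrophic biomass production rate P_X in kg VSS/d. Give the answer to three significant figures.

P_X ≈ 465 kg VSS/d

With endogenous decay neglected, the observed yield equals the true yield: Y_obs = Y = 0.459 g VSS/g BOD₅.
Substrate removed = Q·(S₀ − S) = 817 m³/d × (1250 − 10.0) g/m³ = 1.01×10^6 g/d = 1013 kg/d.
So the net sludge growth is P_X = 0.4590 × 1013 = 465.0 kg VSS/d.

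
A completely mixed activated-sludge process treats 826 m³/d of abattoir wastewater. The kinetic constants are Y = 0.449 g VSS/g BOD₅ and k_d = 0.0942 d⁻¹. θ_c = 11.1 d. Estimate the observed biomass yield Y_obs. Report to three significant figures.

Y_obs ≈ 0.219 g VSS/g BOD₅

Y_obs = Y / (1 + k_d θ_c) = 0.449 / (1 + 0.0942 × 11.1) = 0.449 / 2.046 = 0.2195.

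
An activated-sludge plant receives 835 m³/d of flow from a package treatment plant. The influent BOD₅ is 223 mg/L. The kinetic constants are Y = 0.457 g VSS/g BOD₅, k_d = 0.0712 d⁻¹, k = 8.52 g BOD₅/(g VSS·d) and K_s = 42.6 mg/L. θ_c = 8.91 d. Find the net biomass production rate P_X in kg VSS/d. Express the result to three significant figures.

P_X ≈ 51.6 kg VSS/d

From the Monod/SRT balance for a CMAS, S = K_s·(1+k_d θ_c)/[θ_c·(Y k − k_d) − 1] = 42.6 × (1 + 0.0712 × 8.91) / [8.91 × (0.457 × 8.52 − 0.0712) − 1] = 69.63 / 33.06 = 2.106 mg/L.
The observed yield is Y_obs = Y/(1 + k_d·θ_c) = 0.457 / (1 + 0.0712 × 8.91) = 0.457 / 1.634 = 0.2796 g VSS per g BOD₅ removed.
Q·(S₀ − S) = 835 × (223 − 2.11) × 10⁻³ = 184.4 kg/d removed.
Biomass produced: P_X = Y_obs·Q·ΔS = 0.2796 × 184.4 ≈ 51.57 kg VSS/d.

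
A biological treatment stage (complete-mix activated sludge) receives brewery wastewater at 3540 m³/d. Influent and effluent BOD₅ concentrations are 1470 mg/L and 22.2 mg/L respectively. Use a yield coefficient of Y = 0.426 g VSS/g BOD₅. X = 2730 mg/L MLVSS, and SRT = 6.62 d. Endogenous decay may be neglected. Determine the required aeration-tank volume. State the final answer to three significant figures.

V·X = Y·Q·ΔS·θ_c gives V = 0.426 × 3540 × (1470 − 22.2) × 6.62 / 2730 = 5294 m³.

V ≈ 5290 m³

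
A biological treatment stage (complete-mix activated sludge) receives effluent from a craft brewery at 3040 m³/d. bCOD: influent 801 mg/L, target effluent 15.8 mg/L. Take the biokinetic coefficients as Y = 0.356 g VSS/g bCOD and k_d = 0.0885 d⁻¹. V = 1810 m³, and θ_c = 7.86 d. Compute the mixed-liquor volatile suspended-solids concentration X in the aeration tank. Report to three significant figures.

X ≈ 2180 mg/L

From V·X·(1 + k_d·θ_c) = Y·Q·(S₀ − S)·θ_c: X = 0.356 × 3040 × (801 − 15.8) × 7.86 / [1810 × (1 + 0.0885 × 7.86)] = 2176 mg/L.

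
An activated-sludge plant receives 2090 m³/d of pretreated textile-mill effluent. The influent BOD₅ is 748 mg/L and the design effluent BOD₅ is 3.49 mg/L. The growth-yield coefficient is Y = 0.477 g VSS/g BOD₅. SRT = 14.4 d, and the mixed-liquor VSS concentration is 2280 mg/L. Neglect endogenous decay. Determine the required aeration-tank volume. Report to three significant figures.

V ≈ 4690 m³

Biomass mass balance (decay neglected): V·X = Y·Q·(S₀ − S)·θ_c, so V = 0.477 × 2090 × (748 − 3.49) × 14.4 / 2280 = 4688 m³.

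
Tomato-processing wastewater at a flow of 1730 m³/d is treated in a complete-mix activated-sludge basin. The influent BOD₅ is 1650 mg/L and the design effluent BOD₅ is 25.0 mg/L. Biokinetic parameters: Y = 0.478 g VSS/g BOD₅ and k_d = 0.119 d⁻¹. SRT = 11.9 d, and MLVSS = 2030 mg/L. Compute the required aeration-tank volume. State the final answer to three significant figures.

Rearranging the biomass balance for a CMAS with decay, V = Y·Q·ΔS·θ_c / [X·(1+k_d θ_c)] = 0.478 × 1730 × (1650 − 25.0) × 11.9 / [2030 × (1 + 0.119 × 11.9)] = 1.6×10^7 / 4905 = 3260 m³.

V ≈ 3260 m³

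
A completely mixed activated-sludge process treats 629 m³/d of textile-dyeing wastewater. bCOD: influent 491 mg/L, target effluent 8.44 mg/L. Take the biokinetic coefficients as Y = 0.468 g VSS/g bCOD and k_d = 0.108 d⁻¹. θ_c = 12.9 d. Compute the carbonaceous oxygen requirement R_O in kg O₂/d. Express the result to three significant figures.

Y_obs = Y / (1 + k_d θ_c) = 0.468 / (1 + 0.108 × 12.9) = 0.468 / 2.393 = 0.1956.
Q·(S₀ − S) = 629 × (491 − 8.44) × 10⁻³ = 303.5 kg/d removed.
Net sludge production P_X = 0.1956 × 303.5 = 59.36 kg VSS/d.
Carbonaceous O₂ demand = substrate oxidised − cell-mass equivalent = 303.5 − 1.42 × 59.36 = 219.2 kg O₂/d.

R_O ≈ 219 kg O₂/d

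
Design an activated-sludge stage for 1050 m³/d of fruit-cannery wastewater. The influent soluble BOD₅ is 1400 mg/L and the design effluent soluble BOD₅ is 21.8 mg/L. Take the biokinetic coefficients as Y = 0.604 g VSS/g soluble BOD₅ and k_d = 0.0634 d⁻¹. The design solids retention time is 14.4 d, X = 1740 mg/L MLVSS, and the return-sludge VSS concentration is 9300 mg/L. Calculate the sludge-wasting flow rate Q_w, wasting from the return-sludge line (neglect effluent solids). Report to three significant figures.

Q_w ≈ 49.1 m³/d

Rearranging the biomass balance for a CMAS with decay, V = Y·Q·ΔS·θ_c / [X·(1+k_d θ_c)] = 0.604 × 1050 × (1400 − 21.8) × 14.4 / [1740 × (1 + 0.0634 × 14.4)] = 1.26×10^7 / 3329 = 3781 m³.
Wasting from the return line (neglecting effluent solids): Q_w = V·X / (θ_c·X_r) = 3781 × 1740 / (14.4 × 9300) = 49.13 m³/d.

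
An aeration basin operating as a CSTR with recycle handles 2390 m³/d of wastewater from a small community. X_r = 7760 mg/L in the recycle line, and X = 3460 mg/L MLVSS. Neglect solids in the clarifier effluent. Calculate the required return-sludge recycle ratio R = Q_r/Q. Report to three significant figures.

R ≈ 0.805

R = Q_r/Q = X/(X_r − X) = 3460 / (7760 − 3460) = 0.8047.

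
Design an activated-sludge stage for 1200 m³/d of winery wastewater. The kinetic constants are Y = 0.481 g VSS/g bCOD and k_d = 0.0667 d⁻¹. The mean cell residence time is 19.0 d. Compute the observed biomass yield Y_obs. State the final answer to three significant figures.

Y_obs ≈ 0.212 g VSS/g bCOD

Observed yield with endogenous decay: Y_obs = Y / (1 + k_d·θ_c) = 0.481 / (1 + 0.0667 × 19.0) = 0.481 / 2.267 = 0.2121 g VSS/g bCOD.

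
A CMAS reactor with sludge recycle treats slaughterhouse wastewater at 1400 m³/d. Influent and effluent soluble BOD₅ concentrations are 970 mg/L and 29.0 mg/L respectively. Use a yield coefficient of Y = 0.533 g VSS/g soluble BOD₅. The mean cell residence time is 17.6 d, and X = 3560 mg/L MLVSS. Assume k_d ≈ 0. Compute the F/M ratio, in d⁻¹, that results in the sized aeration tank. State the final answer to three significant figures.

Biomass mass balance (decay neglected): V·X = Y·Q·(S₀ − S)·θ_c, so V = 0.533 × 1400 × (970 − 29.0) × 17.6 / 3560 = 3471 m³.
F/M = Q·S₀ / (V·X) = 1400 × 970 / (3471 × 3560) = 0.1099 g soluble BOD₅·(g VSS·d)⁻¹.

F/M ≈ 0.110 d⁻¹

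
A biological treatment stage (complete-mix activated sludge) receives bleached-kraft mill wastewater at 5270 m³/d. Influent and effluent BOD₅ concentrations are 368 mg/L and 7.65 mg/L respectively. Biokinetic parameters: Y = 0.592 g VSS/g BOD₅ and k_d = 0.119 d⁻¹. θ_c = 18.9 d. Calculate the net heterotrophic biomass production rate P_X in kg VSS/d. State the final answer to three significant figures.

Observed yield with endogenous decay: Y_obs = Y / (1 + k_d·θ_c) = 0.592 / (1 + 0.119 × 18.9) = 0.592 / 3.249 = 0.1822 g VSS/g BOD₅.
Mass of BOD₅ removed per day: Q(S₀ − S) = 5270 × 360.4 g/m³ = 1899 kg/d.
Net biomass production P_X = Y_obs × Q·(S₀ − S) = 0.1822 × 1899 = 346.0 kg VSS/d.

P_X ≈ 346 kg VSS/d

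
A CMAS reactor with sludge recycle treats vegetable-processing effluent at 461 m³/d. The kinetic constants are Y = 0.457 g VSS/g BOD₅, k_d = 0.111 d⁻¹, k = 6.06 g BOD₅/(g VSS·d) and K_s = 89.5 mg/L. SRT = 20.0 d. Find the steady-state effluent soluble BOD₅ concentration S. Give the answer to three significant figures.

For a completely mixed reactor with recycle the Lawrence–McCarty relation gives S = K_s·(1 + k_d·θ_c) / [θ_c·(Y·k − k_d) − 1] = 89.5 × (1 + 0.111 × 20.0) / [20.0 × (0.457 × 6.06 − 0.111) − 1] = 288.2 / 52.17 = 5.524 mg/L.

S ≈ 5.52 mg/L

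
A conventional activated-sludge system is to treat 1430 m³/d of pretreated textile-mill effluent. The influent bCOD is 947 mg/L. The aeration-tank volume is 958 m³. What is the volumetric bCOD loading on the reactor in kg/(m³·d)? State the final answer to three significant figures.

Volumetric loading L_v = Q·S₀ / V = 1430 × 947 g/m³ / 958.0 m³ = 1414 g/(m³·d) = 1.414 kg bCOD/(m³·d).

L_v ≈ 1.41 kg bCOD/(m³·d)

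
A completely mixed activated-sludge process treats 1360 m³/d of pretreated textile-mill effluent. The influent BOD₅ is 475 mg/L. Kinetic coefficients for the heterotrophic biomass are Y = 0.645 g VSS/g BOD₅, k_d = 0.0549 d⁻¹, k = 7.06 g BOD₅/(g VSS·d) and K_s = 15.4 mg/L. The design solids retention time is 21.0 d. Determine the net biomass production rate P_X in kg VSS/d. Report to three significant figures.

For a completely mixed reactor with recycle the Lawrence–McCarty relation gives S = K_s·(1 + k_d·θ_c) / [θ_c·(Y·k − k_d) − 1] = 15.4 × (1 + 0.0549 × 21.0) / [21.0 × (0.645 × 7.06 − 0.0549) − 1] = 33.15 / 93.47 = 0.3547 mg/L.
Y_obs = Y / (1 + k_d θ_c) = 0.645 / (1 + 0.0549 × 21.0) = 0.645 / 2.153 = 0.2996.
Q·(S₀ − S) = 1360 × (475 − 0.355) × 10⁻³ = 645.5 kg/d removed.
P_X = Y_obs · Q(S₀ − S) = 0.2996 × 645.5 = 193.4 kg VSS/d.

P_X ≈ 193 kg VSS/d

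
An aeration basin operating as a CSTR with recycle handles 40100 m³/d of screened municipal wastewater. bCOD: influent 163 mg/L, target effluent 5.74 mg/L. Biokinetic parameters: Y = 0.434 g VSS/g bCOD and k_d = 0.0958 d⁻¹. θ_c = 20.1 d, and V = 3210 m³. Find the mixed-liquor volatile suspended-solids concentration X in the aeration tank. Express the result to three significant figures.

From V·X·(1 + k_d·θ_c) = Y·Q·(S₀ − S)·θ_c: X = 0.434 × 40100 × (163 − 5.74) × 20.1 / [3210 × (1 + 0.0958 × 20.1)] = 5858 mg/L.

X ≈ 5860 mg/L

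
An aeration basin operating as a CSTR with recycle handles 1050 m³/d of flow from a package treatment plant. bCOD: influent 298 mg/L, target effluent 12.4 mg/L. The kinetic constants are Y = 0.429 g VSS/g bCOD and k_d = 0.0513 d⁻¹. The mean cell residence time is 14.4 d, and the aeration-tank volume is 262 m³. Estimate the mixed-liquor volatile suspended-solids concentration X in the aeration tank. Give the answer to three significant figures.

From V·X·(1 + k_d·θ_c) = Y·Q·(S₀ − S)·θ_c: X = 0.429 × 1050 × (298 − 12.4) × 14.4 / [262 × (1 + 0.0513 × 14.4)] = 4067 mg/L.

X ≈ 4070 mg/L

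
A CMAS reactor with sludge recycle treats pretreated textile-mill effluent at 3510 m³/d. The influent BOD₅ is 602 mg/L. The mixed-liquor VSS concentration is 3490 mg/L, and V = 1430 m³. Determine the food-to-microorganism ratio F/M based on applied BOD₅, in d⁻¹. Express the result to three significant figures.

Food-to-microorganism ratio F/M = Q S₀ / (V X) = 3510 × 602 / (1430 × 3490) = 0.4234 d⁻¹.

F/M ≈ 0.423 d⁻¹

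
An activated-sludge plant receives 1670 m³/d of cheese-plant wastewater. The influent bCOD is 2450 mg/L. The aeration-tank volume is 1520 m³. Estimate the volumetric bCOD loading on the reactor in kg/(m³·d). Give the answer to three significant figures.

L_v = Q S₀ / V = 1670 × 2450 × 10⁻³ / 1520 = 2.692 kg/(m³·d).

L_v ≈ 2.69 kg bCOD/(m³·d)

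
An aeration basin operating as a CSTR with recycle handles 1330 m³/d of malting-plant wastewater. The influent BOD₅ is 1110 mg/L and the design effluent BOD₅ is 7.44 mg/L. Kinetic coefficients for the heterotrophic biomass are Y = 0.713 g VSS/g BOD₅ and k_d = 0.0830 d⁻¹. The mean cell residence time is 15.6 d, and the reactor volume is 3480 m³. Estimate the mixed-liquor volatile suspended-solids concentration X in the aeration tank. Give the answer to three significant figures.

X ≈ 2040 mg/L

From V·X·(1 + k_d·θ_c) = Y·Q·(S₀ − S)·θ_c: X = 0.713 × 1330 × (1110 − 7.44) × 15.6 / [3480 × (1 + 0.0830 × 15.6)] = 2042 mg/L.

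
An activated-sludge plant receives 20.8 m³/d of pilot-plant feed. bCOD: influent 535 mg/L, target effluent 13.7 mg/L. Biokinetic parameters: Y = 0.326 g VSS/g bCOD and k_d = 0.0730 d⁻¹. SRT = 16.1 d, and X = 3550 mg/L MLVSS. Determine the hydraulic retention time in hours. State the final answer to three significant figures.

τ ≈ 8.50 h

From the SRT design equation V = Y Q (S₀−S) θ_c / [X (1 + k_d θ_c)] = 0.326 × 20.8 × (535 − 13.7) × 16.1 / [3550 × (1 + 0.0730 × 16.1)] = 5.69×10^4 / 7722 = 7.370 m³.
τ = V/Q = 7.370/20.8 = 0.3543 d, or 8.503 h.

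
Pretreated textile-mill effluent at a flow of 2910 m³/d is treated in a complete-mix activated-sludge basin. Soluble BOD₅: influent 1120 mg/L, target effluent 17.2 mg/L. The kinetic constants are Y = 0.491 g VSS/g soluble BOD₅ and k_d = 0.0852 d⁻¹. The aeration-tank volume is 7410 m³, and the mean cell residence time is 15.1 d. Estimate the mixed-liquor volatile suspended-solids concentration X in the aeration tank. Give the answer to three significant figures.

X = Y·Q·ΔS·θ_c / [V·(1 + k_d θ_c)] = 0.491 × 2910 × (1120 − 17.2) × 15.1 / [7410 × (1 + 0.0852 × 15.1)] = 1404 mg/L.

X ≈ 1400 mg/L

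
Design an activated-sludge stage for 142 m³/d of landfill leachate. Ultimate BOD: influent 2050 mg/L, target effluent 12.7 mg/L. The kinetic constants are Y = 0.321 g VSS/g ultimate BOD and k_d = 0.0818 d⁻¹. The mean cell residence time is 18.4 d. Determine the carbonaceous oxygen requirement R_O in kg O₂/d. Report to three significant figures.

Y_obs = Y / (1 + k_d θ_c) = 0.321 / (1 + 0.0818 × 18.4) = 0.321 / 2.505 = 0.1281.
Substrate removed = Q·(S₀ − S) = 142 m³/d × (2050 − 12.7) g/m³ = 2.89×10^5 g/d = 289.3 kg/d.
Biomass synthesised: P_X = Y_obs × 289.3 = 37.07 kg VSS/d.
Carbonaceous O₂ demand = substrate oxidised − cell-mass equivalent = 289.3 − 1.42 × 37.07 = 236.7 kg O₂/d.

R_O ≈ 237 kg O₂/d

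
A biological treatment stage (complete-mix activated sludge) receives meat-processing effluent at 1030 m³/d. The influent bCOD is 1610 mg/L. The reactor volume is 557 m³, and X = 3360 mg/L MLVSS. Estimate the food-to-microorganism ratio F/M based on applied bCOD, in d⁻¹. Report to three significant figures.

F/M ≈ 0.886 d⁻¹

Food-to-microorganism ratio F/M = Q S₀ / (V X) = 1030 × 1610 / (557.0 × 3360) = 0.8861 d⁻¹.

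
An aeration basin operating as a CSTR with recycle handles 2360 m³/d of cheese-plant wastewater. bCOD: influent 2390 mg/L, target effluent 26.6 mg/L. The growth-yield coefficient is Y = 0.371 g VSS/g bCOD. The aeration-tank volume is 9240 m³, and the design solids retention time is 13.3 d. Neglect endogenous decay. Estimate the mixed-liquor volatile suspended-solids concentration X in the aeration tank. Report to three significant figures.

X ≈ 2980 mg/L

X = Y·Q·ΔS·θ_c / V = 0.371 × 2360 × (2390 − 26.6) × 13.3 / 9240 = 2979 mg/L.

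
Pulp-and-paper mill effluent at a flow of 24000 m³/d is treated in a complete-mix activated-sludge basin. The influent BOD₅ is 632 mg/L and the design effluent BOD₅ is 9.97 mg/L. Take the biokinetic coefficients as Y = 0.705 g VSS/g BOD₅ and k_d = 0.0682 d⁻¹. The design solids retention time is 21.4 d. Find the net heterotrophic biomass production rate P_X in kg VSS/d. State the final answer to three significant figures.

Observed yield with endogenous decay: Y_obs = Y / (1 + k_d·θ_c) = 0.705 / (1 + 0.0682 × 21.4) = 0.705 / 2.459 = 0.2866 g VSS/g BOD₅.
Mass of BOD₅ removed per day: Q(S₀ − S) = 24000 × 622.0 g/m³ = 14929 kg/d.
Net biomass production P_X = Y_obs × Q·(S₀ − S) = 0.2866 × 14929 = 4279 kg VSS/d.

P_X ≈ 4280 kg VSS/d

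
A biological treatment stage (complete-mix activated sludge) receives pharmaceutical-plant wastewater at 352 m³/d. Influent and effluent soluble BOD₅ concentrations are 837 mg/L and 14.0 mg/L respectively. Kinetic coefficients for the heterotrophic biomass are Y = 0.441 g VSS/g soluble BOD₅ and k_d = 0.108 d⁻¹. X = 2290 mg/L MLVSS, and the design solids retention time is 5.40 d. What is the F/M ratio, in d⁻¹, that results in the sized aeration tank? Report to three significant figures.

Rearranging the biomass balance for a CMAS with decay, V = Y·Q·ΔS·θ_c / [X·(1+k_d θ_c)] = 0.441 × 352 × (837 − 14.0) × 5.40 / [2290 × (1 + 0.108 × 5.40)] = 6.9×10^5 / 3626 = 190.3 m³.
F/M = Q·S₀ / (V·X) = 352 × 837 / (190.3 × 2290) = 0.6761 g soluble BOD₅·(g VSS·d)⁻¹.

F/M ≈ 0.676 d⁻¹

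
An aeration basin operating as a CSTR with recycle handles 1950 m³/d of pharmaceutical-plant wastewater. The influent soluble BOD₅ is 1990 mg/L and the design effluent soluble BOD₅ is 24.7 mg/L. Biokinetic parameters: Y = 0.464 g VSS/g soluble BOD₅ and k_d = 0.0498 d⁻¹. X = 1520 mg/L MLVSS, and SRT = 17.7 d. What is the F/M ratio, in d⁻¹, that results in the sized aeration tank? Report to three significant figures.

Steady-state biomass mass balance: V·X·(1 + k_d·θ_c) = Y·Q·(S₀ − S)·θ_c, so V = 0.464 × 1950 × (1990 − 24.7) × 17.7 / [1520 × (1 + 0.0498 × 17.7)] = 3.15×10^7 / 2860 = 11006 m³.
F/M = applied load / biomass = Q·S₀/(V·X) = 1950 × 1990 / (11006 × 1520) = 0.2320 d⁻¹.

F/M ≈ 0.232 d⁻¹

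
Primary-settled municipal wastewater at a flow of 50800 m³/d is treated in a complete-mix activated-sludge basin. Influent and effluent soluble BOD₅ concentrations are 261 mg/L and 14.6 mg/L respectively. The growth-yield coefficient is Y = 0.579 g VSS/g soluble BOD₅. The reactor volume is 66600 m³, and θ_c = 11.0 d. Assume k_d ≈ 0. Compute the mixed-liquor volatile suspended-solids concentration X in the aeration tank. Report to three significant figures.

X ≈ 1200 mg/L

X = Y·Q·ΔS·θ_c / V = 0.579 × 50800 × (261 − 14.6) × 11.0 / 66600 = 1197 mg/L.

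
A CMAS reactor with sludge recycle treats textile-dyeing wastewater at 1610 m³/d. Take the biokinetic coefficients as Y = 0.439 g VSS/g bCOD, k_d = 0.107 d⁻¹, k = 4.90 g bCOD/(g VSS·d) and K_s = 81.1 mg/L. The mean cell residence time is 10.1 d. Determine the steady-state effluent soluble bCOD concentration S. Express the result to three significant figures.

From the Monod/SRT balance for a CMAS, S = K_s·(1+k_d θ_c)/[θ_c·(Y k − k_d) − 1] = 81.1 × (1 + 0.107 × 10.1) / [10.1 × (0.439 × 4.90 − 0.107) − 1] = 168.7 / 19.65 = 8.590 mg/L.

S ≈ 8.59 mg/L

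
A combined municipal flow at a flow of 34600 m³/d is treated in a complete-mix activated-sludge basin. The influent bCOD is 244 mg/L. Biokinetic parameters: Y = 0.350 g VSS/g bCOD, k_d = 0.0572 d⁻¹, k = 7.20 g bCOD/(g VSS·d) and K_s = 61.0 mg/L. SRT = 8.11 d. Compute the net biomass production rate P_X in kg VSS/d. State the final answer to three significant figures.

P_X ≈ 1980 kg VSS/d

Effluent substrate depends only on kinetics and SRT: S = K_s(1 + k_d θ_c) / [θ_c(Yk − k_d) − 1] = 61.0 × (1 + 0.0572 × 8.11) / [8.11 × (0.350 × 7.20 − 0.0572) − 1] = 89.30 / 18.97 = 4.706 mg/L.
Observed yield with endogenous decay: Y_obs = Y / (1 + k_d·θ_c) = 0.350 / (1 + 0.0572 × 8.11) = 0.350 / 1.464 = 0.2391 g VSS/g bCOD.
Q·(S₀ − S) = 34600 × (244 − 4.71) × 10⁻³ = 8279 kg/d removed.
Biomass produced: P_X = Y_obs·Q·ΔS = 0.2391 × 8279 ≈ 1980 kg VSS/d.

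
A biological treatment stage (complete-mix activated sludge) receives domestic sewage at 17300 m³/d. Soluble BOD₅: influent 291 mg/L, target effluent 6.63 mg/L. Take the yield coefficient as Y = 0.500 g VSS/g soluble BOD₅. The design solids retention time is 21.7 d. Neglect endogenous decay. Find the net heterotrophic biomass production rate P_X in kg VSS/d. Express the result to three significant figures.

Since k_d ≈ 0, Y_obs = Y = 0.500 g VSS/g soluble BOD₅.
Mass of soluble BOD₅ removed per day: Q(S₀ − S) = 17300 × 284.4 g/m³ = 4920 kg/d.
So the net sludge growth is P_X = 0.5000 × 4920 = 2460 kg VSS/d.

P_X ≈ 2460 kg VSS/d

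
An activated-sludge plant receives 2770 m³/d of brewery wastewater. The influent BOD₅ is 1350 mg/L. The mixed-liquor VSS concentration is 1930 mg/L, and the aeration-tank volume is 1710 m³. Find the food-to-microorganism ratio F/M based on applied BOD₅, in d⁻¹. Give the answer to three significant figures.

F/M = applied load / biomass = Q·S₀/(V·X) = 2770 × 1350 / (1710 × 1930) = 1.133 d⁻¹.

F/M ≈ 1.13 d⁻¹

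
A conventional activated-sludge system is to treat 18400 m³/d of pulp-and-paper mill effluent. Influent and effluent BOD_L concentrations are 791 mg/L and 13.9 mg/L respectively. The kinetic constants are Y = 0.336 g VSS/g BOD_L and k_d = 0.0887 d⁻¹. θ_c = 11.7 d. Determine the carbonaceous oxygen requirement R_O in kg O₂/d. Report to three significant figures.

R_O ≈ 11000 kg O₂/d

Correct the yield for decay: Y_obs = Y/(1 + k_d θ_c) = 0.336 / (1 + 0.0887 × 11.7) = 0.336 / 2.038 = 0.1649.
ΔS = 791 − 13.9 = 777.1 mg/L, so the substrate removal rate is 18400 × 777.1/1000 = 14299 kg BOD_L/d.
P_X = Y_obs·Q·(S₀ − S) = 0.1649 × 14299 = 2358 kg VSS/d.
R_O = Q·ΔS − 1.42 P_X = 14299 − 3348 = 10951 kg O₂/d.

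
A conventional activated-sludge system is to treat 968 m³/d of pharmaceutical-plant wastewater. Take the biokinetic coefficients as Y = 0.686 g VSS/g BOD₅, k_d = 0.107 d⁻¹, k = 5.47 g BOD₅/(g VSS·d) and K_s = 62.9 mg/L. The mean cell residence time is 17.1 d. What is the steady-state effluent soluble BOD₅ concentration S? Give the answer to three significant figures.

Effluent substrate depends only on kinetics and SRT: S = K_s(1 + k_d θ_c) / [θ_c(Yk − k_d) − 1] = 62.9 × (1 + 0.107 × 17.1) / [17.1 × (0.686 × 5.47 − 0.107) − 1] = 178.0 / 61.34 = 2.902 mg/L.

S ≈ 2.90 mg/L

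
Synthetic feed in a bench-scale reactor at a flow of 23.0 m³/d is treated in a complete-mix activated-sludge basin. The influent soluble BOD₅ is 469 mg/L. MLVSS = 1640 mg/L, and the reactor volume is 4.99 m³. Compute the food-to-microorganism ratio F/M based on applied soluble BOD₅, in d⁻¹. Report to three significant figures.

F/M = Q·S₀ / (V·X) = 23.0 × 469 / (4.990 × 1640) = 1.318 g soluble BOD₅·(g VSS·d)⁻¹.

F/M ≈ 1.32 d⁻¹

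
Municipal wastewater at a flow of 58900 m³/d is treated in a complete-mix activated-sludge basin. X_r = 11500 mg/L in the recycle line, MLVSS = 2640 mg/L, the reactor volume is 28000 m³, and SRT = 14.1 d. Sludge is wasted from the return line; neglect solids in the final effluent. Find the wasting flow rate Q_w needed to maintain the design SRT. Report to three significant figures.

Wasting from the return line (neglecting effluent solids): Q_w = V·X / (θ_c·X_r) = 28000 × 2640 / (14.1 × 11500) = 455.9 m³/d.

Q_w ≈ 456 m³/d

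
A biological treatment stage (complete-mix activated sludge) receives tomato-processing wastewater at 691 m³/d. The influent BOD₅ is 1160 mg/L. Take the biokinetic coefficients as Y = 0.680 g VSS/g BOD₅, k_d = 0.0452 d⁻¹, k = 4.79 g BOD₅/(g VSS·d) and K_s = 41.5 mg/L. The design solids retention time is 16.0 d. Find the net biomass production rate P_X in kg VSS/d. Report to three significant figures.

Effluent substrate depends only on kinetics and SRT: S = K_s(1 + k_d θ_c) / [θ_c(Yk − k_d) − 1] = 41.5 × (1 + 0.0452 × 16.0) / [16.0 × (0.680 × 4.79 − 0.0452) − 1] = 71.51 / 50.39 = 1.419 mg/L.
Observed yield with endogenous decay: Y_obs = Y / (1 + k_d·θ_c) = 0.680 / (1 + 0.0452 × 16.0) = 0.680 / 1.723 = 0.3946 g VSS/g BOD₅.
Substrate removed = Q·(S₀ − S) = 691 m³/d × (1160 − 1.42) g/m³ = 8.01×10^5 g/d = 800.6 kg/d.
Biomass produced: P_X = Y_obs·Q·ΔS = 0.3946 × 800.6 ≈ 315.9 kg VSS/d.

P_X ≈ 316 kg VSS/d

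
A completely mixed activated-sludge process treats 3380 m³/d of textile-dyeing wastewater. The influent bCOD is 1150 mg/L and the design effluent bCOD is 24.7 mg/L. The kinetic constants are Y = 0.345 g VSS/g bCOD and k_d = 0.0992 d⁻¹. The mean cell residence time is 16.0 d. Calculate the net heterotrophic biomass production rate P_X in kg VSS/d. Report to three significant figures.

P_X ≈ 507 kg VSS/d

The observed yield is Y_obs = Y/(1 + k_d·θ_c) = 0.345 / (1 + 0.0992 × 16.0) = 0.345 / 2.587 = 0.1333 g VSS per g bCOD removed.
Mass of bCOD removed per day: Q(S₀ − S) = 3380 × 1125 g/m³ = 3804 kg/d.
Biomass produced: P_X = Y_obs·Q·ΔS = 0.1333 × 3804 ≈ 507.2 kg VSS/d.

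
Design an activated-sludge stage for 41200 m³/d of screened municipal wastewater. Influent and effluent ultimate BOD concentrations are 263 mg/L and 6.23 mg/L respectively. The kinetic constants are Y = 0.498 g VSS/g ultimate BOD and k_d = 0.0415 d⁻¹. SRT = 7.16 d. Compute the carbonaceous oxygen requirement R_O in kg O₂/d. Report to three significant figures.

The observed yield is Y_obs = Y/(1 + k_d·θ_c) = 0.498 / (1 + 0.0415 × 7.16) = 0.498 / 1.297 = 0.3839 g VSS per g ultimate BOD removed.
Q·(S₀ − S) = 41200 × (263 − 6.23) × 10⁻³ = 10579 kg/d removed.
Net sludge production P_X = 0.3839 × 10579 = 4061 kg VSS/d.
R_O = Q·(S₀ − S) − 1.42·P_X = 10579 − 1.42 × 4061 = 4812 kg O₂/d.

R_O ≈ 4810 kg O₂/d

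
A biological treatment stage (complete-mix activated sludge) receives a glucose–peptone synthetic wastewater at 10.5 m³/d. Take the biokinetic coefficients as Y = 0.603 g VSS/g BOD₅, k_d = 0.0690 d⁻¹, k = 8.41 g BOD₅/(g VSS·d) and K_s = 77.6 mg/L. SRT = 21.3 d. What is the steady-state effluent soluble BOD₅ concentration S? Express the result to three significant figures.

For a completely mixed reactor with recycle the Lawrence–McCarty relation gives S = K_s·(1 + k_d·θ_c) / [θ_c·(Y·k − k_d) − 1] = 77.6 × (1 + 0.0690 × 21.3) / [21.3 × (0.603 × 8.41 − 0.0690) − 1] = 191.6 / 105.5 = 1.816 mg/L.

S ≈ 1.82 mg/L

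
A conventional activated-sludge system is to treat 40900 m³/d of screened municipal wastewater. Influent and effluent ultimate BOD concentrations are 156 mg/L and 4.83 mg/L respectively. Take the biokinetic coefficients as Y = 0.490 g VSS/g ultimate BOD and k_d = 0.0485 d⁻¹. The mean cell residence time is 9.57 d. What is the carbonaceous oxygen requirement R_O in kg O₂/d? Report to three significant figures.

R_O ≈ 3240 kg O₂/d

Observed yield with endogenous decay: Y_obs = Y / (1 + k_d·θ_c) = 0.490 / (1 + 0.0485 × 9.57) = 0.490 / 1.464 = 0.3347 g VSS/g ultimate BOD.
Q·(S₀ − S) = 40900 × (156 − 4.83) × 10⁻³ = 6183 kg/d removed.
Net sludge production P_X = 0.3347 × 6183 = 2069 kg VSS/d.
R_O = Q·(S₀ − S) − 1.42·P_X = 6183 − 1.42 × 2069 = 3245 kg O₂/d.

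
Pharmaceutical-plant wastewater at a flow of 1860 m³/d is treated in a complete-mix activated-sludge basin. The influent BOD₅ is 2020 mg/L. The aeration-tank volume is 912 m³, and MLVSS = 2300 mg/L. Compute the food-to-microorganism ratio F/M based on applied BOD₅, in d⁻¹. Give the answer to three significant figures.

F/M ≈ 1.79 d⁻¹

F/M = Q·S₀ / (V·X) = 1860 × 2020 / (912.0 × 2300) = 1.791 g BOD₅·(g VSS·d)⁻¹.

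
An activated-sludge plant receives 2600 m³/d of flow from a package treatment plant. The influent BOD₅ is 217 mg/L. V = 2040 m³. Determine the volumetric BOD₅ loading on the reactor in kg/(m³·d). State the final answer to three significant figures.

L_v ≈ 0.277 kg BOD₅/(m³·d)

L_v = Q S₀ / V = 2600 × 217 × 10⁻³ / 2040 = 0.2766 kg/(m³·d).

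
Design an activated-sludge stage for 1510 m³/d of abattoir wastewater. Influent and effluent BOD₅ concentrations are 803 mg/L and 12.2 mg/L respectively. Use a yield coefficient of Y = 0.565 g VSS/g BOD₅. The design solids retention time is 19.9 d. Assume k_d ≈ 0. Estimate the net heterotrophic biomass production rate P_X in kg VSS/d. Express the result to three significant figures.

With endogenous decay neglected, the observed yield equals the true yield: Y_obs = Y = 0.565 g VSS/g BOD₅.
Q·(S₀ − S) = 1510 × (803 − 12.2) × 10⁻³ = 1194 kg/d removed.
Biomass produced: P_X = Y_obs·Q·ΔS = 0.5650 × 1194 ≈ 674.7 kg VSS/d.

P_X ≈ 675 kg VSS/d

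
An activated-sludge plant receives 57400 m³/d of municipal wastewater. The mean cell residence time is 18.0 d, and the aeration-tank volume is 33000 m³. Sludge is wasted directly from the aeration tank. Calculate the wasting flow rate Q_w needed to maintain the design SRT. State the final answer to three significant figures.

Q_w ≈ 1830 m³/d

With mixed-liquor wasting, θ_c = V/Q_w, so Q_w = V/θ_c = 33000/18.0 = 1833 m³/d.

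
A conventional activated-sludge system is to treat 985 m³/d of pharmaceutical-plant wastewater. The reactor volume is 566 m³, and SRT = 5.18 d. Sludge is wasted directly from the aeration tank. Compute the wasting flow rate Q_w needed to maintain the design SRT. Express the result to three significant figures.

For wasting at MLVSS concentration, Q_w = V/θ_c = 566.0/5.18 = 109.3 m³/d.

Q_w ≈ 109 m³/d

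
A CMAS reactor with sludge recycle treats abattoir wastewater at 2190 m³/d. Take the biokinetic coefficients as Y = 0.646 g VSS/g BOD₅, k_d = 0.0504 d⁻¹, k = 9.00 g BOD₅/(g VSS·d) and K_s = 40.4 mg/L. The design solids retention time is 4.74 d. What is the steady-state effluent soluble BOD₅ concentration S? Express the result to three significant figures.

From the Monod/SRT balance for a CMAS, S = K_s·(1+k_d θ_c)/[θ_c·(Y k − k_d) − 1] = 40.4 × (1 + 0.0504 × 4.74) / [4.74 × (0.646 × 9.00 − 0.0504) − 1] = 50.05 / 26.32 = 1.902 mg/L.

S ≈ 1.90 mg/L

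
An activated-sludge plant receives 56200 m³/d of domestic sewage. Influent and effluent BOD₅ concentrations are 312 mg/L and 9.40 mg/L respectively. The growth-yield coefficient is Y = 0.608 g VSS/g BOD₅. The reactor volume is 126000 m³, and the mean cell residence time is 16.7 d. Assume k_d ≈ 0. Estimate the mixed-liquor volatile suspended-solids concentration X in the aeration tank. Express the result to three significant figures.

X = Y·Q·ΔS·θ_c / V = 0.608 × 56200 × (312 − 9.40) × 16.7 / 126000 = 1370 mg/L.

X ≈ 1370 mg/L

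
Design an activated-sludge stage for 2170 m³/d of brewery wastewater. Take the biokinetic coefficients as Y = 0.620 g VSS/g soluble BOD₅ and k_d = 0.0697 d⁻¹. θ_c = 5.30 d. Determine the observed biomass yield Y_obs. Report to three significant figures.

Y_obs ≈ 0.453 g VSS/g soluble BOD₅

Correct the yield for decay: Y_obs = Y/(1 + k_d θ_c) = 0.620 / (1 + 0.0697 × 5.30) = 0.620 / 1.369 = 0.4527.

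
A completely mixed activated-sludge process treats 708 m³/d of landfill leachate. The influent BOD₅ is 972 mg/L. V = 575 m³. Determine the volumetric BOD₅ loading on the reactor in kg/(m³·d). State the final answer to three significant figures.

L_v = Q S₀ / V = 708 × 972 × 10⁻³ / 575.0 = 1.197 kg/(m³·d).

L_v ≈ 1.20 kg BOD₅/(m³·d)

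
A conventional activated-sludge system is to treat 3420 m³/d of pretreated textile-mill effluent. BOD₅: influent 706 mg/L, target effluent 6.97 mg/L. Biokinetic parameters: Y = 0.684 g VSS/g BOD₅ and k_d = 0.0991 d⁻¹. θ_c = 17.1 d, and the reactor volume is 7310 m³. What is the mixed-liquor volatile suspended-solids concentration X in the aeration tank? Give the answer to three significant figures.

X ≈ 1420 mg/L

From V·X·(1 + k_d·θ_c) = Y·Q·(S₀ − S)·θ_c: X = 0.684 × 3420 × (706 − 6.97) × 17.1 / [7310 × (1 + 0.0991 × 17.1)] = 1420 mg/L.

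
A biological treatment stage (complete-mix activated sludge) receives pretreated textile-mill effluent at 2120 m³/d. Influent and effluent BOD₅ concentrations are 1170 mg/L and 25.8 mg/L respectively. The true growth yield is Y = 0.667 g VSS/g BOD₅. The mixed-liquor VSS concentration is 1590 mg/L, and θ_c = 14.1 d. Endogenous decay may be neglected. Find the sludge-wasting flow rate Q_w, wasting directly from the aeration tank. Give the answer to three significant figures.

With k_d = 0 the design equation reduces to V = Y Q (S₀−S) θ_c / X = 0.667 × 2120 × (1170 − 25.8) × 14.1 / 1590 = 14348 m³.
Wasting from the aeration tank: Q_w = V / θ_c = 14348 / 14.1 = 1018 m³/d.

Q_w ≈ 1020 m³/d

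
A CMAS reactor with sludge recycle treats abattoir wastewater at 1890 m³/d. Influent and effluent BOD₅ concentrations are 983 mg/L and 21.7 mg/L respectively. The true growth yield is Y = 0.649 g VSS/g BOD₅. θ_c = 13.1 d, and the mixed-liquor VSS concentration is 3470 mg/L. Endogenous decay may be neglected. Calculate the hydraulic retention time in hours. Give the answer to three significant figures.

V·X = Y·Q·ΔS·θ_c gives V = 0.649 × 1890 × (983 − 21.7) × 13.1 / 3470 = 4452 m³.
HRT = V/Q = 4452 m³ / 1890 m³·d⁻¹ = 2.355 d × 24 = 56.53 h.

τ ≈ 56.5 h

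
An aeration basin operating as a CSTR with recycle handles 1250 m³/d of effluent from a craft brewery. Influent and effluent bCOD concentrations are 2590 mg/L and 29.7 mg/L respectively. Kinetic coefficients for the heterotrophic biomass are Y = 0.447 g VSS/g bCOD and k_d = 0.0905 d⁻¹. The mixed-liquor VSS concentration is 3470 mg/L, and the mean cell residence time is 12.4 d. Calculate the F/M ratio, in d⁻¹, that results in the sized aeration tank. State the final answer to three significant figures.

From the SRT design equation V = Y Q (S₀−S) θ_c / [X (1 + k_d θ_c)] = 0.447 × 1250 × (2590 − 29.7) × 12.4 / [3470 × (1 + 0.0905 × 12.4)] = 1.77×10^7 / 7364 = 2409 m³.
F/M = applied load / biomass = Q·S₀/(V·X) = 1250 × 2590 / (2409 × 3470) = 0.3873 d⁻¹.

F/M ≈ 0.387 d⁻¹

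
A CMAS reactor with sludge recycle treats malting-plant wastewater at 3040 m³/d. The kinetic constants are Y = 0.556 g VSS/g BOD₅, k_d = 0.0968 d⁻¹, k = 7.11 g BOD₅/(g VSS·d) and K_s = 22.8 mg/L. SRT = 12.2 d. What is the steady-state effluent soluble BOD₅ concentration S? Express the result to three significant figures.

S ≈ 1.08 mg/L

For a completely mixed reactor with recycle the Lawrence–McCarty relation gives S = K_s·(1 + k_d·θ_c) / [θ_c·(Y·k − k_d) − 1] = 22.8 × (1 + 0.0968 × 12.2) / [12.2 × (0.556 × 7.11 − 0.0968) − 1] = 49.73 / 46.05 = 1.080 mg/L.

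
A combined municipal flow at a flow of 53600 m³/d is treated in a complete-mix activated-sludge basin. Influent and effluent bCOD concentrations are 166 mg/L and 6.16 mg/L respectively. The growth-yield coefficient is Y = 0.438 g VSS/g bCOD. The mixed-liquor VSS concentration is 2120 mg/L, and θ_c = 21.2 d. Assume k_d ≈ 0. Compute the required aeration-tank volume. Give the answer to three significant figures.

Biomass mass balance (decay neglected): V·X = Y·Q·(S₀ − S)·θ_c, so V = 0.438 × 53600 × (166 − 6.16) × 21.2 / 2120 = 37525 m³.

V ≈ 37500 m³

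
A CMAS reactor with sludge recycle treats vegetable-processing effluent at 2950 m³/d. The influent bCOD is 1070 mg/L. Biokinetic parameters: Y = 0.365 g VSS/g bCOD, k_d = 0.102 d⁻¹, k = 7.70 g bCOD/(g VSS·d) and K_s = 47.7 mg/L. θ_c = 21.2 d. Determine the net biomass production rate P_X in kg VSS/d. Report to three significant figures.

From the Monod/SRT balance for a CMAS, S = K_s·(1+k_d θ_c)/[θ_c·(Y k − k_d) − 1] = 47.7 × (1 + 0.102 × 21.2) / [21.2 × (0.365 × 7.70 − 0.102) − 1] = 150.8 / 56.42 = 2.674 mg/L.
Y_obs = Y / (1 + k_d θ_c) = 0.365 / (1 + 0.102 × 21.2) = 0.365 / 3.162 = 0.1154.
Q·(S₀ − S) = 2950 × (1070 − 2.67) × 10⁻³ = 3149 kg/d removed.
Net biomass production P_X = Y_obs × Q·(S₀ − S) = 0.1154 × 3149 = 363.4 kg VSS/d.

P_X ≈ 363 kg VSS/d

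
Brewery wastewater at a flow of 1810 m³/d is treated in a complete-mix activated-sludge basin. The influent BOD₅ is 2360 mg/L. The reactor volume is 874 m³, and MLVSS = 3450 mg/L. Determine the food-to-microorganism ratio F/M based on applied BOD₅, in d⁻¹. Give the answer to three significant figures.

F/M ≈ 1.42 d⁻¹

F/M = Q·S₀ / (V·X) = 1810 × 2360 / (874.0 × 3450) = 1.417 g BOD₅·(g VSS·d)⁻¹.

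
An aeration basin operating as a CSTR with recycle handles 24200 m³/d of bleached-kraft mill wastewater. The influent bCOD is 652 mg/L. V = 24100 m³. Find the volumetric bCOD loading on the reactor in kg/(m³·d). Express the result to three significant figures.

L_v ≈ 0.655 kg bCOD/(m³·d)

Applied bCOD load per unit volume = Q·S₀/V = (24200 × 652/1000)/24100 = 0.6547 kg bCOD·m⁻³·d⁻¹.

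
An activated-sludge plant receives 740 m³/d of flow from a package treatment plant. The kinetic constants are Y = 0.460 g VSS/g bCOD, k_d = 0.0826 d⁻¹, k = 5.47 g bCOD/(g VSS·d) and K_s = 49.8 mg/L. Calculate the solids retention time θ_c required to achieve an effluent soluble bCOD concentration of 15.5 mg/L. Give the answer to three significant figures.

At the target effluent, Y k S/(K_s+S) = 0.460×5.47×15.5/65.30 = 0.5973 d⁻¹.
1/θ_c = 0.5973 − 0.0826 = 0.5147 d⁻¹, so θ_c = 1.943 d.

θ_c ≈ 1.94 d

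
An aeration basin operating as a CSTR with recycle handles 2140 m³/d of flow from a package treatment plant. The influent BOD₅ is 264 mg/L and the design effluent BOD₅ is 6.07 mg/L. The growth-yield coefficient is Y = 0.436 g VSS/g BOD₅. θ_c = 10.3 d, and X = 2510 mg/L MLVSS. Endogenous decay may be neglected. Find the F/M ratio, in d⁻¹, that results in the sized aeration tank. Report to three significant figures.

F/M ≈ 0.228 d⁻¹

With k_d = 0 the design equation reduces to V = Y Q (S₀−S) θ_c / X = 0.436 × 2140 × (264 − 6.07) × 10.3 / 2510 = 987.6 m³.
F/M = applied load / biomass = Q·S₀/(V·X) = 2140 × 264 / (987.6 × 2510) = 0.2279 d⁻¹.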